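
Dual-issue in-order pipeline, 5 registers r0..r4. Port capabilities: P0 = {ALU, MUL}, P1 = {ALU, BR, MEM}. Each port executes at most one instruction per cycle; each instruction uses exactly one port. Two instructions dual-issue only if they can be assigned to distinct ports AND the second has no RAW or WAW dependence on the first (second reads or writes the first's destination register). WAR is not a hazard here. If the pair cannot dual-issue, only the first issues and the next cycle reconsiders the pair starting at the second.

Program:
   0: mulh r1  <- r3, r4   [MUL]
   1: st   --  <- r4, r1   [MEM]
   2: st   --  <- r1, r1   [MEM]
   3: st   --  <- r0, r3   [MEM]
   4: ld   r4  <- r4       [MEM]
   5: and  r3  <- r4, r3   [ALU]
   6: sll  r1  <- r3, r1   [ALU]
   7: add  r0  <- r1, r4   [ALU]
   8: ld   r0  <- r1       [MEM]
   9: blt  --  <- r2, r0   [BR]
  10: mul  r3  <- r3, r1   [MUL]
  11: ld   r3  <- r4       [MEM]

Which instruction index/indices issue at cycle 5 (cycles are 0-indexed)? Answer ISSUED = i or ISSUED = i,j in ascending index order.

t=0 i0:mulh.MUL ; RAW r1
t=1 i1:st.MEM ; no-port MEM/MEM
t=2 i2:st.MEM ; no-port MEM/MEM
t=3 i3:st.MEM ; no-port MEM/MEM
t=4 i4:ld.MEM ; RAW r4
t=5 i5:and.ALU ; RAW r3
t=6 i6:sll.ALU ; RAW r1
t=7 i7:add.ALU ; WAW r0
t=8 i8:ld.MEM ; no-port MEM/BR
t=9 i9/i10:blt.BR mul.MUL ; dual
t=10 i11:ld.MEM ; tail

ISSUED = 5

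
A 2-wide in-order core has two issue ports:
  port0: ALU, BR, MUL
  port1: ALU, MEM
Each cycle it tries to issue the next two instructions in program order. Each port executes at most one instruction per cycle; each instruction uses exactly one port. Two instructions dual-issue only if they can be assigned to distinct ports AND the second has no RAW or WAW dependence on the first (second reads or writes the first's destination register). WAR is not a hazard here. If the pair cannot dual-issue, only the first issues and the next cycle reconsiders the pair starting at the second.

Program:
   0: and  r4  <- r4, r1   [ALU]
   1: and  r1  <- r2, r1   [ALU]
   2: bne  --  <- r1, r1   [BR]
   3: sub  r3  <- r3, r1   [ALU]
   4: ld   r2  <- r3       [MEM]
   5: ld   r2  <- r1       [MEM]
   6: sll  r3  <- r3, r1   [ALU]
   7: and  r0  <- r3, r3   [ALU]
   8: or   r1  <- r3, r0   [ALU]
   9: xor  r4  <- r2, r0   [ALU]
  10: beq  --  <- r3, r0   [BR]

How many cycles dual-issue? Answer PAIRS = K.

0. and.ALU+and.ALU @i0&i1  | dual
1. bne.BR+sub.ALU @i2&i3  | dual
2. ld.MEM @i4  | no-port MEM/MEM
3. ld.MEM+sll.ALU @i5&i6  | dual
4. and.ALU @i7  | RAW r0
5. or.ALU+xor.ALU @i8&i9  | dual
6. beq.BR @i10  | tail

PAIRS = 4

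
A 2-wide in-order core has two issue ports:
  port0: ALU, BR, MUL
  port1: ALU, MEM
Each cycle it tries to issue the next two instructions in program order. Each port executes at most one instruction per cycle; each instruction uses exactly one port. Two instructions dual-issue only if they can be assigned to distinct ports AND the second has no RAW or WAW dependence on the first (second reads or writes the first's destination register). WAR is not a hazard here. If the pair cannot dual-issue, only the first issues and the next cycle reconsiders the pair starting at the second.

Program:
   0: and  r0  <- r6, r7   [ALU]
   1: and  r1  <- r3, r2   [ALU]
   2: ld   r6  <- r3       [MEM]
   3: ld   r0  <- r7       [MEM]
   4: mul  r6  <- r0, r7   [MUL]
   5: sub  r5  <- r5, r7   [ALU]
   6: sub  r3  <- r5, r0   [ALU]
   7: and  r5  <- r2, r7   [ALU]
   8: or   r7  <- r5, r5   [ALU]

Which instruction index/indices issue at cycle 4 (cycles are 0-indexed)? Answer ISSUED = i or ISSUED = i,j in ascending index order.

ISSUED = 6,7

  cy0 -> i0&i1 (and+and) pair
  cy1 -> i2 (ld) no-port MEM/MEM
  cy2 -> i3 (ld) RAW r0
  cy3 -> i4&i5 (mul+sub) pair
  cy4 -> i6&i7 (sub+and) pair
  cy5 -> i8 (or) tail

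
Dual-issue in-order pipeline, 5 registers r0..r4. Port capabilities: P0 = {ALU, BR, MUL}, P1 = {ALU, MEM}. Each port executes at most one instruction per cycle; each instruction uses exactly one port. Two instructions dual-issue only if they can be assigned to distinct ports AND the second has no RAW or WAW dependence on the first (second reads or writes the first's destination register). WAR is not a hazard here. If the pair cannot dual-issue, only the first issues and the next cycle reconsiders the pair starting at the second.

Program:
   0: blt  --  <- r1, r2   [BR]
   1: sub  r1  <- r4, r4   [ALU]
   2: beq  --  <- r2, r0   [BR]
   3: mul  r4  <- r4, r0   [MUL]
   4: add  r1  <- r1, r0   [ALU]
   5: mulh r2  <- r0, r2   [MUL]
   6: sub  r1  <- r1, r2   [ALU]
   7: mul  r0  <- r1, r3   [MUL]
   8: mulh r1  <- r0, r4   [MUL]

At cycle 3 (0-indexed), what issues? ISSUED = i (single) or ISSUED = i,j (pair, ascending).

t=0 i0&i1:blt sub ; dual
t=1 i2:beq ; no-port BR/MUL
t=2 i3&i4:mul add ; dual
t=3 i5:mulh ; RAW r2
t=4 i6:sub ; RAW r1
t=5 i7:mul ; no-port MUL/MUL
t=6 i8:mulh ; tail

ISSUED = 5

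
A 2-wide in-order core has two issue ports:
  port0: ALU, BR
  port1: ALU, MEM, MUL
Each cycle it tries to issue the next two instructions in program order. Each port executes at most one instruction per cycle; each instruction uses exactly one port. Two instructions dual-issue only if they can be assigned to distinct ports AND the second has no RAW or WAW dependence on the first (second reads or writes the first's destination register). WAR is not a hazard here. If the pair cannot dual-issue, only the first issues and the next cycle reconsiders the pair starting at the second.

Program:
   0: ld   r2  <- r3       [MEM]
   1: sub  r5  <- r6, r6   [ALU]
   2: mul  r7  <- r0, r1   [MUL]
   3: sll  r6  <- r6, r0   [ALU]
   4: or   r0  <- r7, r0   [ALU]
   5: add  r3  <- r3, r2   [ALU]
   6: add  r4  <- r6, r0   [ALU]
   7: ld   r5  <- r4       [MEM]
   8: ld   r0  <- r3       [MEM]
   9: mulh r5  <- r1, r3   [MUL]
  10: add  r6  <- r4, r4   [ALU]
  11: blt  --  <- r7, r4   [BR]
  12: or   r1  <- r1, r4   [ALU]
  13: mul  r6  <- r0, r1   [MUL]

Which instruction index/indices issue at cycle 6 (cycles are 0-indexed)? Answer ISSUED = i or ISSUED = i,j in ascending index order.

[0] i0+i1  ld.MEM;sub.ALU  -- dual
[1] i2+i3  mul.MUL;sll.ALU  -- dual
[2] i4+i5  or.ALU;add.ALU  -- dual
[3] i6  add.ALU  -- RAW r4
[4] i7  ld.MEM  -- no-port MEM/MEM
[5] i8  ld.MEM  -- no-port MEM/MUL
[6] i9+i10  mulh.MUL;add.ALU  -- dual
[7] i11+i12  blt.BR;or.ALU  -- dual
[8] i13  mul.MUL  -- tail

ISSUED = 9,10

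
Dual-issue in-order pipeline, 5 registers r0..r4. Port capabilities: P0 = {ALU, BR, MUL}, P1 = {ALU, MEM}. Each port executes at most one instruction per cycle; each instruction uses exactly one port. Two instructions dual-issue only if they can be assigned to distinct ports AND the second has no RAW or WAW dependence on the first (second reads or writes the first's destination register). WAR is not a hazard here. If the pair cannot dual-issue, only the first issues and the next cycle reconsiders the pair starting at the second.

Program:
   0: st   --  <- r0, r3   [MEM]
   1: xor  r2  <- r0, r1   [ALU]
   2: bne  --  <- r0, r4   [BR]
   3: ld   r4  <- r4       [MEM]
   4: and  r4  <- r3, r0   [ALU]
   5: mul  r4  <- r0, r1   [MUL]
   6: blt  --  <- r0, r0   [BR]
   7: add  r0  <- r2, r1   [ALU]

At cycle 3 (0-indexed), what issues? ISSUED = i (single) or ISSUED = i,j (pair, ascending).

ISSUED = 5

t=0 i0/i1:st/xor ; pair
t=1 i2/i3:bne/ld ; pair
t=2 i4:and ; WAW r4
t=3 i5:mul ; no-port MUL/BR
t=4 i6/i7:blt/add ; pair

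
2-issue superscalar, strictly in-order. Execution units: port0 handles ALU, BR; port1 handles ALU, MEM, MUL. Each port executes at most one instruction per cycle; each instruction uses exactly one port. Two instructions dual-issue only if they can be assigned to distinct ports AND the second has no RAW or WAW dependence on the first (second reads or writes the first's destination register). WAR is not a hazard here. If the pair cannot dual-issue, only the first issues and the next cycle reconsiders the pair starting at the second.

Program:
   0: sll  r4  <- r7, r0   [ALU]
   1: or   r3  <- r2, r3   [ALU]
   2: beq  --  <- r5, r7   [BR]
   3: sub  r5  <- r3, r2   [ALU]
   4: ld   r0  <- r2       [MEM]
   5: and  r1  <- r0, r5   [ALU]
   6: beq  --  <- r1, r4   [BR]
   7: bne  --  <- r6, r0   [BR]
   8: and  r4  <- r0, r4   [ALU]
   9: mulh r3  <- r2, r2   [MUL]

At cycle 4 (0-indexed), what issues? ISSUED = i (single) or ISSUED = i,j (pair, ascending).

  cy0 -> i0+i1 (sll.ALU or.ALU) dual
  cy1 -> i2+i3 (beq.BR sub.ALU) dual
  cy2 -> i4 (ld.MEM) RAW r0
  cy3 -> i5 (and.ALU) RAW r1
  cy4 -> i6 (beq.BR) no-port BR/BR
  cy5 -> i7+i8 (bne.BR and.ALU) dual
  cy6 -> i9 (mulh.MUL) tail

ISSUED = 6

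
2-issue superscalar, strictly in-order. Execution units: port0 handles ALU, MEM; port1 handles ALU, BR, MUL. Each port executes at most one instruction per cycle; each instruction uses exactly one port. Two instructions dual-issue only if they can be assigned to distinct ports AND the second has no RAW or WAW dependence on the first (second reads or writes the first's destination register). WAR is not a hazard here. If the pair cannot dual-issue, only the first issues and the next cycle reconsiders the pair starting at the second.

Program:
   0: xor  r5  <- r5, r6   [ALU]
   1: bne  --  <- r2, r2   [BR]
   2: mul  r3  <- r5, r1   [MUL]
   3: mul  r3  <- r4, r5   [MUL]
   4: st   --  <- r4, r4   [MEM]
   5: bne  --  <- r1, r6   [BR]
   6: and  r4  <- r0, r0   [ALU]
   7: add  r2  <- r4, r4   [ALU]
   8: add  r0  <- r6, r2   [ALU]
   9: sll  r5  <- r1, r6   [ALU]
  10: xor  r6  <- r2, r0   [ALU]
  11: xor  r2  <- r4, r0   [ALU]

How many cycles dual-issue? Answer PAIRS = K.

t=0 i0&i1:xor bne ; dual
t=1 i2:mul ; no-port MUL/MUL
t=2 i3&i4:mul st ; dual
t=3 i5&i6:bne and ; dual
t=4 i7:add ; RAW r2
t=5 i8&i9:add sll ; dual
t=6 i10&i11:xor xor ; dual

PAIRS = 5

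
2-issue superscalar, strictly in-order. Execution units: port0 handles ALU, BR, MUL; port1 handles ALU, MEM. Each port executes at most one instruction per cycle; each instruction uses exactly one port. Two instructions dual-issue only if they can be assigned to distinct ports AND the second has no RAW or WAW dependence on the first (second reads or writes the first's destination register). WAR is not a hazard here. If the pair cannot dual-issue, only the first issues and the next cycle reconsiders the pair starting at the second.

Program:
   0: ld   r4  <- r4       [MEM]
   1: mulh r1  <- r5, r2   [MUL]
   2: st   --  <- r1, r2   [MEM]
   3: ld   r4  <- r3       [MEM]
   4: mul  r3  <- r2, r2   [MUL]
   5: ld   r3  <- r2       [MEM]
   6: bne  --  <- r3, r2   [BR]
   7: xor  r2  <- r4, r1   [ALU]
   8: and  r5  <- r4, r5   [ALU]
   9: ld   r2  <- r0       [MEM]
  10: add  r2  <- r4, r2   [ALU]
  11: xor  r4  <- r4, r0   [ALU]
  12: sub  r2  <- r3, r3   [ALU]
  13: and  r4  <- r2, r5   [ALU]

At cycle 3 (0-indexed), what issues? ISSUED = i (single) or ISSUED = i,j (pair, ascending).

ISSUED = 5

#0 head=0: ld mulh i0/i1 pair
#1 head=2: st i2 no-port MEM/MEM
#2 head=3: ld mul i3/i4 pair
#3 head=5: ld i5 RAW r3
#4 head=6: bne xor i6/i7 pair
#5 head=8: and ld i8/i9 pair
#6 head=10: add xor i10/i11 pair
#7 head=12: sub i12 RAW r2
#8 head=13: and i13 tail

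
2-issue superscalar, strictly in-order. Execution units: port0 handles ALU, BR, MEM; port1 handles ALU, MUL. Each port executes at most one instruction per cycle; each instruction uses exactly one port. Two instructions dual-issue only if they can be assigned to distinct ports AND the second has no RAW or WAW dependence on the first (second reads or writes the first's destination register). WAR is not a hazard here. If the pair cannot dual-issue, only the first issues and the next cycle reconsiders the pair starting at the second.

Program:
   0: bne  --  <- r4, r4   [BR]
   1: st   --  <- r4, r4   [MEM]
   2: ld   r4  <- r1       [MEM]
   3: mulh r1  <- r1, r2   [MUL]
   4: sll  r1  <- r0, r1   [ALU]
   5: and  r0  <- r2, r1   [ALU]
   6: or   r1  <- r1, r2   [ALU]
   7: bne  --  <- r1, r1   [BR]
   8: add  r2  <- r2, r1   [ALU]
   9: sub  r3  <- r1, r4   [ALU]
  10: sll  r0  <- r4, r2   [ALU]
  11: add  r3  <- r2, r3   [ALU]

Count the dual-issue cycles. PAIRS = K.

PAIRS = 4

c0: i0 bne  no-port BR/MEM
c1: i1 st  no-port MEM/MEM
c2: i2&i3 ld mulh  pair
c3: i4 sll  RAW r1
c4: i5&i6 and or  pair
c5: i7&i8 bne add  pair
c6: i9&i10 sub sll  pair
c7: i11 add  tail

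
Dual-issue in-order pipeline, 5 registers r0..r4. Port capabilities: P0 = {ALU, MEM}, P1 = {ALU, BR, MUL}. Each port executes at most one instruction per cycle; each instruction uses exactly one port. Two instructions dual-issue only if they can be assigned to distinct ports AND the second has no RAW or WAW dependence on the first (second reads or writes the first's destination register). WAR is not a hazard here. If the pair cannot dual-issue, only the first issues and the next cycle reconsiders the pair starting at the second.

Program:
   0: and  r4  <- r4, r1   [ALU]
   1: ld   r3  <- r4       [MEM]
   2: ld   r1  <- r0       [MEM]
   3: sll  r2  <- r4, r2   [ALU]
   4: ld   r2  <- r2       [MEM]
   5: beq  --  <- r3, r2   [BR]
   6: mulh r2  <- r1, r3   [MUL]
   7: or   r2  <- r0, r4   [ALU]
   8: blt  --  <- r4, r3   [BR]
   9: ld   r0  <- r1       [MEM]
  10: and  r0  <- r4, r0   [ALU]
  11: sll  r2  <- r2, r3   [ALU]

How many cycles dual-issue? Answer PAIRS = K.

PAIRS = 3

  cy0 -> i0 (and) RAW r4
  cy1 -> i1 (ld) no-port MEM/MEM
  cy2 -> i2,i3 (ld+sll) 2-wide
  cy3 -> i4 (ld) RAW r2
  cy4 -> i5 (beq) no-port BR/MUL
  cy5 -> i6 (mulh) WAW r2
  cy6 -> i7,i8 (or+blt) 2-wide
  cy7 -> i9 (ld) RAW+WAW r0
  cy8 -> i10,i11 (and+sll) 2-wide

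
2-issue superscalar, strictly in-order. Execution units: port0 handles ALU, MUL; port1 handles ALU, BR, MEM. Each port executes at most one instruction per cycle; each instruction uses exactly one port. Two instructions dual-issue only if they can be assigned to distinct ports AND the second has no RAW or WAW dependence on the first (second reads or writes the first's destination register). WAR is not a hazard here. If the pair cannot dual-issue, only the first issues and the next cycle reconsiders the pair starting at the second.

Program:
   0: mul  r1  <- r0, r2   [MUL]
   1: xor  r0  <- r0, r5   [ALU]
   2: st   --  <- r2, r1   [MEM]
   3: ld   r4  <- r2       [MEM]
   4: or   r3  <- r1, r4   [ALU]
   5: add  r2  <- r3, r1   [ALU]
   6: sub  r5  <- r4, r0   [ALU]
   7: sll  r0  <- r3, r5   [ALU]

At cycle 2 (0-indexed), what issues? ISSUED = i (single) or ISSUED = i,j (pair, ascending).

[0] i0/i1  mul/xor  -- 2-wide
[1] i2  st  -- no-port MEM/MEM
[2] i3  ld  -- RAW r4
[3] i4  or  -- RAW r3
[4] i5/i6  add/sub  -- 2-wide
[5] i7  sll  -- tail

ISSUED = 3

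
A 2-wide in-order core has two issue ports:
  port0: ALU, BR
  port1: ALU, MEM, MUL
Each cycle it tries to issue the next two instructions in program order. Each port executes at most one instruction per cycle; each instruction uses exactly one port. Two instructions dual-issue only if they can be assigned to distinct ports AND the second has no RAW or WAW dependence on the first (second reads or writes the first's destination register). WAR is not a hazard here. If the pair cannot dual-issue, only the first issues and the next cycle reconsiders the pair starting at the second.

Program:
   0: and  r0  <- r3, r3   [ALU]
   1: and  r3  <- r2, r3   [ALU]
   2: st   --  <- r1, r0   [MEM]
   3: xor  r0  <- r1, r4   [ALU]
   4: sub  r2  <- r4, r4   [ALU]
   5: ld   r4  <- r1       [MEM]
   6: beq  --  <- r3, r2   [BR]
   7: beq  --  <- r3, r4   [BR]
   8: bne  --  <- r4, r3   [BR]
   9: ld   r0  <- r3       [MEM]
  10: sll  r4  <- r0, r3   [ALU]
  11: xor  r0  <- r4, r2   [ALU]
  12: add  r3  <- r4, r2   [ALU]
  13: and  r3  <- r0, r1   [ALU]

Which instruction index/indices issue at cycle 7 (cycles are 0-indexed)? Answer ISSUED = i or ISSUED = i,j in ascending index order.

0. and+and @i0/i1  | pair
1. st+xor @i2/i3  | pair
2. sub+ld @i4/i5  | pair
3. beq @i6  | no-port BR/BR
4. beq @i7  | no-port BR/BR
5. bne+ld @i8/i9  | pair
6. sll @i10  | RAW r4
7. xor+add @i11/i12  | pair
8. and @i13  | tail

ISSUED = 11,12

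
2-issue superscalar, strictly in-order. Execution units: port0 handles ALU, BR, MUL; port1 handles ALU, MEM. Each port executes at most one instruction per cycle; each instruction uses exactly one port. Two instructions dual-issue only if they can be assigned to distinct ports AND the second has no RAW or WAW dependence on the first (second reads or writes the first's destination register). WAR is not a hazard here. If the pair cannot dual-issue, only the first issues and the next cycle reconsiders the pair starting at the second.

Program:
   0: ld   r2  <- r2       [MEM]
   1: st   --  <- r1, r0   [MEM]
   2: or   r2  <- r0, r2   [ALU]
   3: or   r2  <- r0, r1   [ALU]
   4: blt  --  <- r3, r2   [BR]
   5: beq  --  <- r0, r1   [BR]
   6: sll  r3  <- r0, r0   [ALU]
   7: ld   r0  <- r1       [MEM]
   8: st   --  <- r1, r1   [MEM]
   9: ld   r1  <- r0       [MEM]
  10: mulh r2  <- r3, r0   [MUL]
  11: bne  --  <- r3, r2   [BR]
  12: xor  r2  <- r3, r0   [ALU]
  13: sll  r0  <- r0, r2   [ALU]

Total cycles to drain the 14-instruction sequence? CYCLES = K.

#0 head=0: ld i0 no-port MEM/MEM
#1 head=1: st;or i1&i2 dual
#2 head=3: or i3 RAW r2
#3 head=4: blt i4 no-port BR/BR
#4 head=5: beq;sll i5&i6 dual
#5 head=7: ld i7 no-port MEM/MEM
#6 head=8: st i8 no-port MEM/MEM
#7 head=9: ld;mulh i9&i10 dual
#8 head=11: bne;xor i11&i12 dual
#9 head=13: sll i13 tail

CYCLES = 10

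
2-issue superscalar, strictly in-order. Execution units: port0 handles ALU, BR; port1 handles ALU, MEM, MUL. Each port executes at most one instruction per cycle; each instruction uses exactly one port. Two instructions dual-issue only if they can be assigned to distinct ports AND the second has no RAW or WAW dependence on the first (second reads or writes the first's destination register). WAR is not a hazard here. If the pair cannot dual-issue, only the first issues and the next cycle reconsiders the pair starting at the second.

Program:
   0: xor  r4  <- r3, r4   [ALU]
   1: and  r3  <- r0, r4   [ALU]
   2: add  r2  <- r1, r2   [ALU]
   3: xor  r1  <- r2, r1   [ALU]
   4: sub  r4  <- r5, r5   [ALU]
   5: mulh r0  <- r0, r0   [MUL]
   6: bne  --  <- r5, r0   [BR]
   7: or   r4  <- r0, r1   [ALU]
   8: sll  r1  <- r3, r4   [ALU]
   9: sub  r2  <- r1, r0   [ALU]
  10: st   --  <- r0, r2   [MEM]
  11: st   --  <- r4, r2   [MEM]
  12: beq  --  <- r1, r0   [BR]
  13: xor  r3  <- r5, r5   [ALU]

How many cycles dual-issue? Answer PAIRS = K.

PAIRS = 4

#0 head=0: xor.ALU i0 RAW r4
#1 head=1: and.ALU;add.ALU i1&i2 2-wide
#2 head=3: xor.ALU;sub.ALU i3&i4 2-wide
#3 head=5: mulh.MUL i5 RAW r0
#4 head=6: bne.BR;or.ALU i6&i7 2-wide
#5 head=8: sll.ALU i8 RAW r1
#6 head=9: sub.ALU i9 RAW r2
#7 head=10: st.MEM i10 no-port MEM/MEM
#8 head=11: st.MEM;beq.BR i11&i12 2-wide
#9 head=13: xor.ALU i13 tail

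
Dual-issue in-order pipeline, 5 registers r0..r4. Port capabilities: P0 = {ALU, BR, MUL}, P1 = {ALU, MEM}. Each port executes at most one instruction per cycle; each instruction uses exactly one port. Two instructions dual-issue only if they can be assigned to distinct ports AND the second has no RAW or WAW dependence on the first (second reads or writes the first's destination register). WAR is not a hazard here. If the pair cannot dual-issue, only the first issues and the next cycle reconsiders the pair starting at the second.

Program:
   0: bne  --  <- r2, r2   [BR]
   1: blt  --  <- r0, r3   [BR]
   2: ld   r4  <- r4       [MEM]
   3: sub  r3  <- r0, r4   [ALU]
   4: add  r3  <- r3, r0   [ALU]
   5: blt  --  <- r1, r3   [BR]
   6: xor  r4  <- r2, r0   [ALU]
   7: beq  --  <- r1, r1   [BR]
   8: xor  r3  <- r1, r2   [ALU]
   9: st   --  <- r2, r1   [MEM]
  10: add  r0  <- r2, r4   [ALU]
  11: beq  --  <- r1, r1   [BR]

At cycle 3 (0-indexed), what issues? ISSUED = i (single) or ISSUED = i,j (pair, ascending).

ISSUED = 4

c0: i0 bne  no-port BR/BR
c1: i1/i2 blt+ld  pair
c2: i3 sub  RAW+WAW r3
c3: i4 add  RAW r3
c4: i5/i6 blt+xor  pair
c5: i7/i8 beq+xor  pair
c6: i9/i10 st+add  pair
c7: i11 beq  tail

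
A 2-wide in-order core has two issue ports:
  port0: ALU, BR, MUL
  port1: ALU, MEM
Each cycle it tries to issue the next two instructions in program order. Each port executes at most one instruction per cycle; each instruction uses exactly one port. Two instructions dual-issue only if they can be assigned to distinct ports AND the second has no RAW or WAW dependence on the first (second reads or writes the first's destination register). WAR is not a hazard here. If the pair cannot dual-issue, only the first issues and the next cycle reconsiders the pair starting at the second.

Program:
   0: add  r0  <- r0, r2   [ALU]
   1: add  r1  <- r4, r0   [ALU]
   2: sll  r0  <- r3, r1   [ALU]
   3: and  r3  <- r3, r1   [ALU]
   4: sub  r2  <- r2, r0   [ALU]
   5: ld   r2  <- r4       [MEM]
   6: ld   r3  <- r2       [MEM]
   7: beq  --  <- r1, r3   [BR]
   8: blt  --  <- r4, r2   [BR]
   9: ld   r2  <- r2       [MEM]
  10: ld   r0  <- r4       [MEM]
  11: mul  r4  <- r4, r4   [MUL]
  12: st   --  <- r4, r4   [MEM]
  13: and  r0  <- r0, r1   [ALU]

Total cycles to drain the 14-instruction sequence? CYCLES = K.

[0] i0  add.ALU  -- RAW r0
[1] i1  add.ALU  -- RAW r1
[2] i2&i3  sll.ALU and.ALU  -- dual
[3] i4  sub.ALU  -- WAW r2
[4] i5  ld.MEM  -- no-port MEM/MEM
[5] i6  ld.MEM  -- RAW r3
[6] i7  beq.BR  -- no-port BR/BR
[7] i8&i9  blt.BR ld.MEM  -- dual
[8] i10&i11  ld.MEM mul.MUL  -- dual
[9] i12&i13  st.MEM and.ALU  -- dual

CYCLES = 10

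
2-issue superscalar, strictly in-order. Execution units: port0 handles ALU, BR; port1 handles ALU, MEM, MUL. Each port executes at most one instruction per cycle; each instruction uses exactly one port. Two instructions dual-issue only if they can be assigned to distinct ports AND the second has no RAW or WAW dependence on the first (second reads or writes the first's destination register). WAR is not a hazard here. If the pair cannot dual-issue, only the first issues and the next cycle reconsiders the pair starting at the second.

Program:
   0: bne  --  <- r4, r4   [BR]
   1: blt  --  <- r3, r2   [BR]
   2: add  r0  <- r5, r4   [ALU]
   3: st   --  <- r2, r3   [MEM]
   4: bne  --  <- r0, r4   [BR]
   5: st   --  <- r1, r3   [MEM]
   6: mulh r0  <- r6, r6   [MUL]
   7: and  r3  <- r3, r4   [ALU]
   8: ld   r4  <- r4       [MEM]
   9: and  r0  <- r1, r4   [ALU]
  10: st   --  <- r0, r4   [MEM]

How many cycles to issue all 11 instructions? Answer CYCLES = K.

  cy0 -> i0 (bne.BR) no-port BR/BR
  cy1 -> i1+i2 (blt.BR/add.ALU) dual
  cy2 -> i3+i4 (st.MEM/bne.BR) dual
  cy3 -> i5 (st.MEM) no-port MEM/MUL
  cy4 -> i6+i7 (mulh.MUL/and.ALU) dual
  cy5 -> i8 (ld.MEM) RAW r4
  cy6 -> i9 (and.ALU) RAW r0
  cy7 -> i10 (st.MEM) tail

CYCLES = 8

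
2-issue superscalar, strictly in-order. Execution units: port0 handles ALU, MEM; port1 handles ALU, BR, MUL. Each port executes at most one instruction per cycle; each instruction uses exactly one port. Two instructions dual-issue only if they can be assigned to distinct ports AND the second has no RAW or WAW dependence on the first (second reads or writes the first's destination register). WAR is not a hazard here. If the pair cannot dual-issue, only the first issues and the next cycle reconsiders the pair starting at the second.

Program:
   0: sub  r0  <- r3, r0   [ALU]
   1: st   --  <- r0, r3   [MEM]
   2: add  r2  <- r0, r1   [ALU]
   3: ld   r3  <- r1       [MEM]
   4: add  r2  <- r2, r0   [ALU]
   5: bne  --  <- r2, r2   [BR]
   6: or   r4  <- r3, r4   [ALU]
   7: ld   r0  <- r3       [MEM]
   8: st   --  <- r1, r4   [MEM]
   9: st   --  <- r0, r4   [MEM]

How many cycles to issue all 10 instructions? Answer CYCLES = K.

CYCLES = 7

  cy0 -> i0 (sub.ALU) RAW r0
  cy1 -> i1/i2 (st.MEM/add.ALU) 2-wide
  cy2 -> i3/i4 (ld.MEM/add.ALU) 2-wide
  cy3 -> i5/i6 (bne.BR/or.ALU) 2-wide
  cy4 -> i7 (ld.MEM) no-port MEM/MEM
  cy5 -> i8 (st.MEM) no-port MEM/MEM
  cy6 -> i9 (st.MEM) tail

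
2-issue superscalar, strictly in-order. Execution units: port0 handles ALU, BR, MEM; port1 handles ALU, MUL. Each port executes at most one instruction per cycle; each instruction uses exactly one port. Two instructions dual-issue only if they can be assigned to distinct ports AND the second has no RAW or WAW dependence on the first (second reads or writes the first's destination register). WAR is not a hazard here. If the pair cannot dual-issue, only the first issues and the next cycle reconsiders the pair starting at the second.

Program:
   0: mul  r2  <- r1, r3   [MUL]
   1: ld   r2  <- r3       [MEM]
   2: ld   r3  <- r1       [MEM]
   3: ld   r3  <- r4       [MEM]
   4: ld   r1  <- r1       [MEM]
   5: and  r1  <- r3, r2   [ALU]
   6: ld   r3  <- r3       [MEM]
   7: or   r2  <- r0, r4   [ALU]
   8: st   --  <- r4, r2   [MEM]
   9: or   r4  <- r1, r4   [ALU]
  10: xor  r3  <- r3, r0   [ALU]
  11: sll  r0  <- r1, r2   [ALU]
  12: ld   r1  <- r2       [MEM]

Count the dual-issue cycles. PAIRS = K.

PAIRS = 3

#0 head=0: mul.MUL i0 WAW r2
#1 head=1: ld.MEM i1 no-port MEM/MEM
#2 head=2: ld.MEM i2 no-port MEM/MEM
#3 head=3: ld.MEM i3 no-port MEM/MEM
#4 head=4: ld.MEM i4 WAW r1
#5 head=5: and.ALU;ld.MEM i5,i6 dual
#6 head=7: or.ALU i7 RAW r2
#7 head=8: st.MEM;or.ALU i8,i9 dual
#8 head=10: xor.ALU;sll.ALU i10,i11 dual
#9 head=12: ld.MEM i12 tail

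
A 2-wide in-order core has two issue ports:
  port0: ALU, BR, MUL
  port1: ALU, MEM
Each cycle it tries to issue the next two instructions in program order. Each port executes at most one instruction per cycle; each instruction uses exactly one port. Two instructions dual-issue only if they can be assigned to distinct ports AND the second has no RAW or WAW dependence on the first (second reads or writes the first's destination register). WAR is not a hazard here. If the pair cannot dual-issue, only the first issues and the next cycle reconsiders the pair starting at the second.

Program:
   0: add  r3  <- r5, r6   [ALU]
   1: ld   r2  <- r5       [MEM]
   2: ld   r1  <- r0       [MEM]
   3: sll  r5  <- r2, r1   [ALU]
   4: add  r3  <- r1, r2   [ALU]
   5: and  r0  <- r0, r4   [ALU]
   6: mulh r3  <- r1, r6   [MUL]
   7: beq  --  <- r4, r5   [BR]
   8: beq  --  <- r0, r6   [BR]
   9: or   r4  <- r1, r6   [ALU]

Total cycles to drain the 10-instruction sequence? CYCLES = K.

[0] i0/i1  add.ALU+ld.MEM  -- dual
[1] i2  ld.MEM  -- RAW r1
[2] i3/i4  sll.ALU+add.ALU  -- dual
[3] i5/i6  and.ALU+mulh.MUL  -- dual
[4] i7  beq.BR  -- no-port BR/BR
[5] i8/i9  beq.BR+or.ALU  -- dual

CYCLES = 6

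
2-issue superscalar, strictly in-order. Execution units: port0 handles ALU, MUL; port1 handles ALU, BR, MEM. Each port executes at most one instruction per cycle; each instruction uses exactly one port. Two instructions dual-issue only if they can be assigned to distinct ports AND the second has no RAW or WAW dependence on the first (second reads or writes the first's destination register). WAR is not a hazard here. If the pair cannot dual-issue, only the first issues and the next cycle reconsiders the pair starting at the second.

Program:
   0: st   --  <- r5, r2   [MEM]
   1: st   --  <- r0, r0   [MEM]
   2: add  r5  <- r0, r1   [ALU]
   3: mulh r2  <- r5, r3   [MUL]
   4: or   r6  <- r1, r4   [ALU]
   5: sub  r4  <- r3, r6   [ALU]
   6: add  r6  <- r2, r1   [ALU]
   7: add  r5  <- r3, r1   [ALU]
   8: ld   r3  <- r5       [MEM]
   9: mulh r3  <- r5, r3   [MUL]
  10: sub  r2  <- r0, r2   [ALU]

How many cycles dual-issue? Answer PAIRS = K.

#0 head=0: st.MEM i0 no-port MEM/MEM
#1 head=1: st.MEM/add.ALU i1,i2 pair
#2 head=3: mulh.MUL/or.ALU i3,i4 pair
#3 head=5: sub.ALU/add.ALU i5,i6 pair
#4 head=7: add.ALU i7 RAW r5
#5 head=8: ld.MEM i8 RAW+WAW r3
#6 head=9: mulh.MUL/sub.ALU i9,i10 pair

PAIRS = 4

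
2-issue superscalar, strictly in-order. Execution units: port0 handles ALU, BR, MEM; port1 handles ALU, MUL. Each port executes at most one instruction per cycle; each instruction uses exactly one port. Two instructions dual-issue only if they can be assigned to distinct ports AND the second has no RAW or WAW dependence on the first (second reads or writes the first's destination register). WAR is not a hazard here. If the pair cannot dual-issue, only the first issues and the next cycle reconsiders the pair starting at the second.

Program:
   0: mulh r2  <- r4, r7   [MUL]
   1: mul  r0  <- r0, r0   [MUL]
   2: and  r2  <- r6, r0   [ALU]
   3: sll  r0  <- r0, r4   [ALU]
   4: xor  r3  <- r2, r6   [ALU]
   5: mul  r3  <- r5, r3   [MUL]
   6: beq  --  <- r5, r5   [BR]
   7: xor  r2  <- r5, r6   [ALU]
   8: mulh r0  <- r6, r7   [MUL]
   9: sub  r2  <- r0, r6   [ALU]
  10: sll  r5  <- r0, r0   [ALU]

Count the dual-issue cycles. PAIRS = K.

#0 head=0: mulh.MUL i0 no-port MUL/MUL
#1 head=1: mul.MUL i1 RAW r0
#2 head=2: and.ALU;sll.ALU i2,i3 pair
#3 head=4: xor.ALU i4 RAW+WAW r3
#4 head=5: mul.MUL;beq.BR i5,i6 pair
#5 head=7: xor.ALU;mulh.MUL i7,i8 pair
#6 head=9: sub.ALU;sll.ALU i9,i10 pair

PAIRS = 4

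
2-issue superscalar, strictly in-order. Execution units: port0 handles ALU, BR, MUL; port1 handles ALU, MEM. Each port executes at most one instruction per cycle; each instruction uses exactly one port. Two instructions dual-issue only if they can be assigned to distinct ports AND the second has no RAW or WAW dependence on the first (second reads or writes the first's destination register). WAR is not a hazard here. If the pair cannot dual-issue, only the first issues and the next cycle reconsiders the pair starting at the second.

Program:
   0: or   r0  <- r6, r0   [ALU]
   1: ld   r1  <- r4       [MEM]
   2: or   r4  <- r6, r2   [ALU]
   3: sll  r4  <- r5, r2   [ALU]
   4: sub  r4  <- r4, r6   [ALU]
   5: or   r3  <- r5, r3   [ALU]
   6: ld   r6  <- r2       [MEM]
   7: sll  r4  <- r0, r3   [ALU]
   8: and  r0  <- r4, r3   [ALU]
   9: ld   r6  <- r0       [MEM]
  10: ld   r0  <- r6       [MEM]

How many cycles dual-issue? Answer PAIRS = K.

c0: i0,i1 or.ALU;ld.MEM  2-wide
c1: i2 or.ALU  WAW r4
c2: i3 sll.ALU  RAW+WAW r4
c3: i4,i5 sub.ALU;or.ALU  2-wide
c4: i6,i7 ld.MEM;sll.ALU  2-wide
c5: i8 and.ALU  RAW r0
c6: i9 ld.MEM  no-port MEM/MEM
c7: i10 ld.MEM  tail

PAIRS = 3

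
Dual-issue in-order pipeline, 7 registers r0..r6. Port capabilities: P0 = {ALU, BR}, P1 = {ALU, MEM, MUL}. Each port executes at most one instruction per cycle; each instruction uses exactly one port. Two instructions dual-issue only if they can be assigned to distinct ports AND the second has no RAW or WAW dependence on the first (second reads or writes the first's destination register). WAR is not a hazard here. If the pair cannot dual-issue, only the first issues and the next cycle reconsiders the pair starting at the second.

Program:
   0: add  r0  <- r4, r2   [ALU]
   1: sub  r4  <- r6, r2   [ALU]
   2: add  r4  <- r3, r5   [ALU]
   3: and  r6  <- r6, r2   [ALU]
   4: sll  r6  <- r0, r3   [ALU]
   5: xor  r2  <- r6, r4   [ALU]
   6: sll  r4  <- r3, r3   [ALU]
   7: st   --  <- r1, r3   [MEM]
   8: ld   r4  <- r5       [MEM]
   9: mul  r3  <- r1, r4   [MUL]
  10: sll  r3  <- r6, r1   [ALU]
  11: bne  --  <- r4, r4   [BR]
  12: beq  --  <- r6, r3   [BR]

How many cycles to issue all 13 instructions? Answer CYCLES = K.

CYCLES = 9

t=0 i0+i1:add sub ; dual
t=1 i2+i3:add and ; dual
t=2 i4:sll ; RAW r6
t=3 i5+i6:xor sll ; dual
t=4 i7:st ; no-port MEM/MEM
t=5 i8:ld ; no-port MEM/MUL
t=6 i9:mul ; WAW r3
t=7 i10+i11:sll bne ; dual
t=8 i12:beq ; tail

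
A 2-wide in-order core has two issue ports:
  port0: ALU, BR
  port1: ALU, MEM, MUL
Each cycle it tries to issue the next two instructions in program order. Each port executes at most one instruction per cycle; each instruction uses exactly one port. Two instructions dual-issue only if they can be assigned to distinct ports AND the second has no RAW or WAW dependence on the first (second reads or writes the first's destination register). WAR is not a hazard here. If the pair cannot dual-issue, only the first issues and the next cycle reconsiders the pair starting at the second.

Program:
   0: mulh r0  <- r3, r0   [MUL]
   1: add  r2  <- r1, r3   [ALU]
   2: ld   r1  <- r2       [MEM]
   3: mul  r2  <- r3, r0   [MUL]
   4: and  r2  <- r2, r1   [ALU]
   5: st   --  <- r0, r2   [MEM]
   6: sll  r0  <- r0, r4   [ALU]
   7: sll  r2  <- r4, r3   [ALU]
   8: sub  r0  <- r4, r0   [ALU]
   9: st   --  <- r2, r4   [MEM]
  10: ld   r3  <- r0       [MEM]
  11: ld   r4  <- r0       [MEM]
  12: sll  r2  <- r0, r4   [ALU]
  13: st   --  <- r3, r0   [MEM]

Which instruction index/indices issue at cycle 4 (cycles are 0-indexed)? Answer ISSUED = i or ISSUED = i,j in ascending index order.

ISSUED = 5,6

t=0 i0+i1:mulh.MUL/add.ALU ; dual
t=1 i2:ld.MEM ; no-port MEM/MUL
t=2 i3:mul.MUL ; RAW+WAW r2
t=3 i4:and.ALU ; RAW r2
t=4 i5+i6:st.MEM/sll.ALU ; dual
t=5 i7+i8:sll.ALU/sub.ALU ; dual
t=6 i9:st.MEM ; no-port MEM/MEM
t=7 i10:ld.MEM ; no-port MEM/MEM
t=8 i11:ld.MEM ; RAW r4
t=9 i12+i13:sll.ALU/st.MEM ; dual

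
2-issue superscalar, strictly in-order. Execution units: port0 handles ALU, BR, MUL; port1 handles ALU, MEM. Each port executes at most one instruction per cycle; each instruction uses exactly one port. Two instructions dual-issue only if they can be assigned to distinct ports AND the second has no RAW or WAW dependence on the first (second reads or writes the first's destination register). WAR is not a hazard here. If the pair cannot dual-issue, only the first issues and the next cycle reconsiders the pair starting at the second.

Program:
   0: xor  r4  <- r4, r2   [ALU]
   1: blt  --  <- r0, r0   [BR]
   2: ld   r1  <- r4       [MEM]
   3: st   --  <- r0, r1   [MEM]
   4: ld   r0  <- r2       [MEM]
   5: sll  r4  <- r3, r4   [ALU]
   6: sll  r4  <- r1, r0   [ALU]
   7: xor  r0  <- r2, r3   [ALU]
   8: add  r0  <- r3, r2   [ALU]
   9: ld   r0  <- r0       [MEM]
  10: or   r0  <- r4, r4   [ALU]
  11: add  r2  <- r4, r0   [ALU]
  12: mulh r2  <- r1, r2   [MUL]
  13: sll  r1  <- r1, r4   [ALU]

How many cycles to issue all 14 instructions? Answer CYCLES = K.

CYCLES = 10

  cy0 -> i0&i1 (xor.ALU;blt.BR) pair
  cy1 -> i2 (ld.MEM) no-port MEM/MEM
  cy2 -> i3 (st.MEM) no-port MEM/MEM
  cy3 -> i4&i5 (ld.MEM;sll.ALU) pair
  cy4 -> i6&i7 (sll.ALU;xor.ALU) pair
  cy5 -> i8 (add.ALU) RAW+WAW r0
  cy6 -> i9 (ld.MEM) WAW r0
  cy7 -> i10 (or.ALU) RAW r0
  cy8 -> i11 (add.ALU) RAW+WAW r2
  cy9 -> i12&i13 (mulh.MUL;sll.ALU) pair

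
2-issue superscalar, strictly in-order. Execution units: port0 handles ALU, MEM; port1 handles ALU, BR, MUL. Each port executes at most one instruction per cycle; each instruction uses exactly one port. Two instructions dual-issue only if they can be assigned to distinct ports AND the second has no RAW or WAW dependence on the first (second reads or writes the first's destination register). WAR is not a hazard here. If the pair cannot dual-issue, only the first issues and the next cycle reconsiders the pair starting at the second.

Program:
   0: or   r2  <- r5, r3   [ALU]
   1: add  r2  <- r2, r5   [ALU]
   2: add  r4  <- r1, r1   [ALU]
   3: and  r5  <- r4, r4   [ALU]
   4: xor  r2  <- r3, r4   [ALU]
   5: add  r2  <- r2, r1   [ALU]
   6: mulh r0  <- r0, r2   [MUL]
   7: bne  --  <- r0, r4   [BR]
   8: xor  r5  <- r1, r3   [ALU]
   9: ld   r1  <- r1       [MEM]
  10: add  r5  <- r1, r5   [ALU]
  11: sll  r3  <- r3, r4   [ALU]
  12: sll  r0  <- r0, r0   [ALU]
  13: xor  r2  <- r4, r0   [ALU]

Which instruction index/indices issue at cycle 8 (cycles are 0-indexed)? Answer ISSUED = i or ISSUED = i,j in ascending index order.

ISSUED = 12

c0: i0 or.ALU  RAW+WAW r2
c1: i1/i2 add.ALU add.ALU  pair
c2: i3/i4 and.ALU xor.ALU  pair
c3: i5 add.ALU  RAW r2
c4: i6 mulh.MUL  no-port MUL/BR
c5: i7/i8 bne.BR xor.ALU  pair
c6: i9 ld.MEM  RAW r1
c7: i10/i11 add.ALU sll.ALU  pair
c8: i12 sll.ALU  RAW r0
c9: i13 xor.ALU  tail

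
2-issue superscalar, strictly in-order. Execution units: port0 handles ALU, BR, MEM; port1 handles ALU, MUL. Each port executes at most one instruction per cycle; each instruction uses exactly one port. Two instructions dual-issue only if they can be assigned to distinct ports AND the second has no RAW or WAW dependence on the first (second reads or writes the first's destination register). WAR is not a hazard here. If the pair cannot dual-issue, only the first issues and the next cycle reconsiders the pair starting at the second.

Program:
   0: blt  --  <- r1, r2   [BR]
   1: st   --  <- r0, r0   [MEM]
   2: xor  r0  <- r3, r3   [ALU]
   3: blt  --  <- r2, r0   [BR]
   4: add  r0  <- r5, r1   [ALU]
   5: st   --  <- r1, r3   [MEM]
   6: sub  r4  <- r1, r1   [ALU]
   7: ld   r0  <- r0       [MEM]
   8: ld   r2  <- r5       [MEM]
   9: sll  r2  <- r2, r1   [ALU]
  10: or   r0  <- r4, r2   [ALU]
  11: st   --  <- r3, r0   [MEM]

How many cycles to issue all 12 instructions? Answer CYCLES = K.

  cy0 -> i0 (blt.BR) no-port BR/MEM
  cy1 -> i1&i2 (st.MEM;xor.ALU) dual
  cy2 -> i3&i4 (blt.BR;add.ALU) dual
  cy3 -> i5&i6 (st.MEM;sub.ALU) dual
  cy4 -> i7 (ld.MEM) no-port MEM/MEM
  cy5 -> i8 (ld.MEM) RAW+WAW r2
  cy6 -> i9 (sll.ALU) RAW r2
  cy7 -> i10 (or.ALU) RAW r0
  cy8 -> i11 (st.MEM) tail

CYCLES = 9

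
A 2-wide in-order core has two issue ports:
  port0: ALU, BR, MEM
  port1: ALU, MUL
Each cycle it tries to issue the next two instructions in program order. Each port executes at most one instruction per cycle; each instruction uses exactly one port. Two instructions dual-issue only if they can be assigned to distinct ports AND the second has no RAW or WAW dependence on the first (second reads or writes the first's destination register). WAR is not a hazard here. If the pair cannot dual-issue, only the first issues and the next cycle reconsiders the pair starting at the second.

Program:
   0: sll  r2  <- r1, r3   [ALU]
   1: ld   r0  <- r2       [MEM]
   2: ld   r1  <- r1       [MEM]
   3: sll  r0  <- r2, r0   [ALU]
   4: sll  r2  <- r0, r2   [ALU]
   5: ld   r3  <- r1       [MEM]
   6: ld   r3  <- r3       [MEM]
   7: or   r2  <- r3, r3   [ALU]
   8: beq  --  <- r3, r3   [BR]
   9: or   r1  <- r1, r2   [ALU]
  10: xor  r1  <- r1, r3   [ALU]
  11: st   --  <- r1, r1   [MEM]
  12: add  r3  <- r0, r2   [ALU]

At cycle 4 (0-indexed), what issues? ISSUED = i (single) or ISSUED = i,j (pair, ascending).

  cy0 -> i0 (sll.ALU) RAW r2
  cy1 -> i1 (ld.MEM) no-port MEM/MEM
  cy2 -> i2&i3 (ld.MEM/sll.ALU) pair
  cy3 -> i4&i5 (sll.ALU/ld.MEM) pair
  cy4 -> i6 (ld.MEM) RAW r3
  cy5 -> i7&i8 (or.ALU/beq.BR) pair
  cy6 -> i9 (or.ALU) RAW+WAW r1
  cy7 -> i10 (xor.ALU) RAW r1
  cy8 -> i11&i12 (st.MEM/add.ALU) pair

ISSUED = 6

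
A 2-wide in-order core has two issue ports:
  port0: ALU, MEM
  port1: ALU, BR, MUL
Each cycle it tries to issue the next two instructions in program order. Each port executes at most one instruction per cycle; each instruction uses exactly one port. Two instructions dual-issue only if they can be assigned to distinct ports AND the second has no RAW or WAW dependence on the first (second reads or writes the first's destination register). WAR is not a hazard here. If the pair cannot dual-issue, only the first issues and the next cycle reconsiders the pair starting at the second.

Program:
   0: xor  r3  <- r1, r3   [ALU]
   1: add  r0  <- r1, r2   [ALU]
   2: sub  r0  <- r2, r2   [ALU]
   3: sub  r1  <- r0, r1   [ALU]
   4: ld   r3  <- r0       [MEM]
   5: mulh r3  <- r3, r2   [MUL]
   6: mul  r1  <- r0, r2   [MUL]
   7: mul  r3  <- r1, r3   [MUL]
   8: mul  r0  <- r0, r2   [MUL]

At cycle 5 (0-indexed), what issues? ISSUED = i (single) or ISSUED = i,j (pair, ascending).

ISSUED = 7

c0: i0/i1 xor.ALU add.ALU  pair
c1: i2 sub.ALU  RAW r0
c2: i3/i4 sub.ALU ld.MEM  pair
c3: i5 mulh.MUL  no-port MUL/MUL
c4: i6 mul.MUL  no-port MUL/MUL
c5: i7 mul.MUL  no-port MUL/MUL
c6: i8 mul.MUL  tail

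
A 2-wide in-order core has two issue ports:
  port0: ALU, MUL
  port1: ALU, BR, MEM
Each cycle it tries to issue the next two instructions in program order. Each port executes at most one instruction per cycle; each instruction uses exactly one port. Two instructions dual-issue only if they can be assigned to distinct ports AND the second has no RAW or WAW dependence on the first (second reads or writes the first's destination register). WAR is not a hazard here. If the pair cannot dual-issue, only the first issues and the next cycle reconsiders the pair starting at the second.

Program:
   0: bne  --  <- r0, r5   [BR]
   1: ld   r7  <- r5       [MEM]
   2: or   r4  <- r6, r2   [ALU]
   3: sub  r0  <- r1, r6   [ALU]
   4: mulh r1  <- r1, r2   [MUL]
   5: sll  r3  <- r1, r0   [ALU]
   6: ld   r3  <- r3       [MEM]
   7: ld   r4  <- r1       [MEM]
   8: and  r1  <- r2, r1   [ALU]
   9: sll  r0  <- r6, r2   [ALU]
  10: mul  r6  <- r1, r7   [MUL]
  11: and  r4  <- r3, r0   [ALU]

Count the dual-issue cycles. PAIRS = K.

[0] i0  bne.BR  -- no-port BR/MEM
[1] i1/i2  ld.MEM/or.ALU  -- 2-wide
[2] i3/i4  sub.ALU/mulh.MUL  -- 2-wide
[3] i5  sll.ALU  -- RAW+WAW r3
[4] i6  ld.MEM  -- no-port MEM/MEM
[5] i7/i8  ld.MEM/and.ALU  -- 2-wide
[6] i9/i10  sll.ALU/mul.MUL  -- 2-wide
[7] i11  and.ALU  -- tail

PAIRS = 4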